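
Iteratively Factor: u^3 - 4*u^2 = (u)*(u^2 - 4*u) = u*(u - 4)*(u)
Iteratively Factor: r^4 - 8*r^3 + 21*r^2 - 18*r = (r)*(r^3 - 8*r^2 + 21*r - 18) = r*(r - 3)*(r^2 - 5*r + 6) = r*(r - 3)*(r - 2)*(r - 3)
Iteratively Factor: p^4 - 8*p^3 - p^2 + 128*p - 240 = (p - 3)*(p^3 - 5*p^2 - 16*p + 80) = (p - 5)*(p - 3)*(p^2 - 16) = (p - 5)*(p - 3)*(p + 4)*(p - 4)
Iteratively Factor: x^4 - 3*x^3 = (x)*(x^3 - 3*x^2) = x^2*(x^2 - 3*x) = x^3*(x - 3)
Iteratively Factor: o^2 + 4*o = (o + 4)*(o)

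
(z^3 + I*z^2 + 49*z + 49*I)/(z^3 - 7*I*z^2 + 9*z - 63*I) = (z^2 + 8*I*z - 7)/(z^2 + 9)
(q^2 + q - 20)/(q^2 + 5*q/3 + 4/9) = 9*(q^2 + q - 20)/(9*q^2 + 15*q + 4)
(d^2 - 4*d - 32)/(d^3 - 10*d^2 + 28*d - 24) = (d^2 - 4*d - 32)/(d^3 - 10*d^2 + 28*d - 24)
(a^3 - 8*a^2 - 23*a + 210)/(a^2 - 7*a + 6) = (a^2 - 2*a - 35)/(a - 1)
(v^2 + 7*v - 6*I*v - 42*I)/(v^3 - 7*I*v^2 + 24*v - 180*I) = (v + 7)/(v^2 - I*v + 30)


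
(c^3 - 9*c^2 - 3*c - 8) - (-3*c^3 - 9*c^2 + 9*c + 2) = 4*c^3 - 12*c - 10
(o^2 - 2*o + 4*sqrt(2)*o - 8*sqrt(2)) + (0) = o^2 - 2*o + 4*sqrt(2)*o - 8*sqrt(2)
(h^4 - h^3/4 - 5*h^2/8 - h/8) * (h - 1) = h^5 - 5*h^4/4 - 3*h^3/8 + h^2/2 + h/8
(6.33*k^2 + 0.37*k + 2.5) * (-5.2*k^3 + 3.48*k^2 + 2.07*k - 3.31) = -32.916*k^5 + 20.1044*k^4 + 1.3907*k^3 - 11.4864*k^2 + 3.9503*k - 8.275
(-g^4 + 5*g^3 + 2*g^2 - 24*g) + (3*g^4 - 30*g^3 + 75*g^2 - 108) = 2*g^4 - 25*g^3 + 77*g^2 - 24*g - 108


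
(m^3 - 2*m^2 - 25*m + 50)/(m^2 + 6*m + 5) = (m^2 - 7*m + 10)/(m + 1)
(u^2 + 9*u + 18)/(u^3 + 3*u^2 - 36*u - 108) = 1/(u - 6)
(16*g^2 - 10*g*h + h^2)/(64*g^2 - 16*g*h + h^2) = (2*g - h)/(8*g - h)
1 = 1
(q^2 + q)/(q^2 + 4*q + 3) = q/(q + 3)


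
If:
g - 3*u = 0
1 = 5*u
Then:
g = 3/5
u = 1/5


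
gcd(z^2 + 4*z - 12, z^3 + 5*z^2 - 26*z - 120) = z + 6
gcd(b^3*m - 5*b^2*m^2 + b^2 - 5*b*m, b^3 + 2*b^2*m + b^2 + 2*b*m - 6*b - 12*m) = 1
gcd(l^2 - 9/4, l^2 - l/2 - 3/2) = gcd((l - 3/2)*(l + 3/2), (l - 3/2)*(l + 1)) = l - 3/2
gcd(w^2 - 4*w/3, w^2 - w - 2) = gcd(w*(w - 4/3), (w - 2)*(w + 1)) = 1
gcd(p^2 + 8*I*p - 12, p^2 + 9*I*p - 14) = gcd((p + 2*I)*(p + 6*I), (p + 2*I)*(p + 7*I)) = p + 2*I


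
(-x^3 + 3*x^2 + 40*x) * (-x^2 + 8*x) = x^5 - 11*x^4 - 16*x^3 + 320*x^2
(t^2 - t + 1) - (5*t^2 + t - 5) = -4*t^2 - 2*t + 6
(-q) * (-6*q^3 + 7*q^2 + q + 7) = 6*q^4 - 7*q^3 - q^2 - 7*q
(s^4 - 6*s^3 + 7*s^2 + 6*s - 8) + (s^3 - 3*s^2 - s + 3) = s^4 - 5*s^3 + 4*s^2 + 5*s - 5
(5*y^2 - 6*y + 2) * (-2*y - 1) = -10*y^3 + 7*y^2 + 2*y - 2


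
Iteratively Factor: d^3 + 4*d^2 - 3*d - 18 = (d - 2)*(d^2 + 6*d + 9) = (d - 2)*(d + 3)*(d + 3)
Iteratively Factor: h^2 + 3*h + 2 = (h + 1)*(h + 2)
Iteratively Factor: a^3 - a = (a - 1)*(a^2 + a) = (a - 1)*(a + 1)*(a)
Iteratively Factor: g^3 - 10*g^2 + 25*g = (g)*(g^2 - 10*g + 25) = g*(g - 5)*(g - 5)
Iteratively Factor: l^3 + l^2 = (l)*(l^2 + l) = l^2*(l + 1)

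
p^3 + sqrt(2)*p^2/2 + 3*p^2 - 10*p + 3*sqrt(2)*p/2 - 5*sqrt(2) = (p - 2)*(p + 5)*(p + sqrt(2)/2)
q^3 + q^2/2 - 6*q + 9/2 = (q - 3/2)*(q - 1)*(q + 3)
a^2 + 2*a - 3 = (a - 1)*(a + 3)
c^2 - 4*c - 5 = (c - 5)*(c + 1)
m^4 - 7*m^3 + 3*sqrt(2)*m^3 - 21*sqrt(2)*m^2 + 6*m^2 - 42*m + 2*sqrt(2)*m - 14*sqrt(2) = (m - 7)*(m + sqrt(2))^3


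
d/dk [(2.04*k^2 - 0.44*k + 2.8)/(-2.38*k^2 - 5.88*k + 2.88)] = (-13.0424*k^2 + 25.0784*k + 15.1968)/(5.6644*k^4 + 27.9888*k^3 + 20.8656*k^2 - 33.8688*k + 8.2944)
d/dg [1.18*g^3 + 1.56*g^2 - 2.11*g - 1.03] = 3.54*g^2 + 3.12*g - 2.11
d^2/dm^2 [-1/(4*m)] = -1/(2*m^3)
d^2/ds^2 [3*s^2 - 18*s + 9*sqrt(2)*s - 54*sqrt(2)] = 6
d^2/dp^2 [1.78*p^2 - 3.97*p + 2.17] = 3.56000000000000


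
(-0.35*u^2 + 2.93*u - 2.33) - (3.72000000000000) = -0.35*u^2 + 2.93*u - 6.05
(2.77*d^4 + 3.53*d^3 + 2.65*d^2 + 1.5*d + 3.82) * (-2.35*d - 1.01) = -6.5095*d^5 - 11.0932*d^4 - 9.7928*d^3 - 6.2015*d^2 - 10.492*d - 3.8582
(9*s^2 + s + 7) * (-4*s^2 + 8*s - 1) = -36*s^4 + 68*s^3 - 29*s^2 + 55*s - 7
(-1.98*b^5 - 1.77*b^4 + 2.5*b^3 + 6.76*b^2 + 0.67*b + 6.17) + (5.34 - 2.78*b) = -1.98*b^5 - 1.77*b^4 + 2.5*b^3 + 6.76*b^2 - 2.11*b + 11.51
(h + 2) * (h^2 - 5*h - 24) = h^3 - 3*h^2 - 34*h - 48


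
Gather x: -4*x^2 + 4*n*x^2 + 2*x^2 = x^2*(4*n - 2)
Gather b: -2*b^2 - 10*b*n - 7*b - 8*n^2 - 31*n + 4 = -2*b^2 + b*(-10*n - 7) - 8*n^2 - 31*n + 4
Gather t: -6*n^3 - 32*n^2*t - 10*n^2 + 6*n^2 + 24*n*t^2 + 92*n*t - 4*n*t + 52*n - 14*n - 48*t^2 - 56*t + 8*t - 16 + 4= -6*n^3 - 4*n^2 + 38*n + t^2*(24*n - 48) + t*(-32*n^2 + 88*n - 48) - 12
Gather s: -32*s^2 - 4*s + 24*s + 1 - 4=-32*s^2 + 20*s - 3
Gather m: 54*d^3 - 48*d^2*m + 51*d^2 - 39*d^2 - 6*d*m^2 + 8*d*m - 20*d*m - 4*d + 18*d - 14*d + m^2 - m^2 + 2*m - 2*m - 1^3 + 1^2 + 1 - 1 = 54*d^3 + 12*d^2 - 6*d*m^2 + m*(-48*d^2 - 12*d)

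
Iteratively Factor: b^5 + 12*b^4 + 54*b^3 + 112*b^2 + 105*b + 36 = (b + 1)*(b^4 + 11*b^3 + 43*b^2 + 69*b + 36) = (b + 1)*(b + 3)*(b^3 + 8*b^2 + 19*b + 12) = (b + 1)*(b + 3)^2*(b^2 + 5*b + 4) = (b + 1)^2*(b + 3)^2*(b + 4)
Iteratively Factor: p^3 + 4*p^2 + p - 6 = (p + 3)*(p^2 + p - 2) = (p + 2)*(p + 3)*(p - 1)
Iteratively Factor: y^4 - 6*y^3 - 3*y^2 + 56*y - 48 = (y - 4)*(y^3 - 2*y^2 - 11*y + 12) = (y - 4)*(y + 3)*(y^2 - 5*y + 4) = (y - 4)^2*(y + 3)*(y - 1)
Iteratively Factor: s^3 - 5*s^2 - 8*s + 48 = (s + 3)*(s^2 - 8*s + 16) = (s - 4)*(s + 3)*(s - 4)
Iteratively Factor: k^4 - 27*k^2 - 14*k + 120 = (k - 2)*(k^3 + 2*k^2 - 23*k - 60) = (k - 2)*(k + 3)*(k^2 - k - 20) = (k - 5)*(k - 2)*(k + 3)*(k + 4)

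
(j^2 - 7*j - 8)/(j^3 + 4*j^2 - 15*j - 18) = (j - 8)/(j^2 + 3*j - 18)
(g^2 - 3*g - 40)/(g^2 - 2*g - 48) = (g + 5)/(g + 6)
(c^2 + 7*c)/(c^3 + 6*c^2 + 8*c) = (c + 7)/(c^2 + 6*c + 8)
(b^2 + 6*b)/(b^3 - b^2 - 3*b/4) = 4*(b + 6)/(4*b^2 - 4*b - 3)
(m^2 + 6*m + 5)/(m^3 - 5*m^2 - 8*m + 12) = (m^2 + 6*m + 5)/(m^3 - 5*m^2 - 8*m + 12)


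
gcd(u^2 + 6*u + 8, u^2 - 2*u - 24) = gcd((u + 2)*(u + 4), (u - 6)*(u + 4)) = u + 4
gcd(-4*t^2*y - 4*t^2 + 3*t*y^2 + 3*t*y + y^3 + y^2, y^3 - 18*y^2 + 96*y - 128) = 1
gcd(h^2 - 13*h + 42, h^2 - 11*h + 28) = h - 7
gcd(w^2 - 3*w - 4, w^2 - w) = 1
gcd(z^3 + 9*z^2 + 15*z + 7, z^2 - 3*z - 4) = z + 1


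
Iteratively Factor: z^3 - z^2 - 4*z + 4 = (z - 2)*(z^2 + z - 2) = (z - 2)*(z - 1)*(z + 2)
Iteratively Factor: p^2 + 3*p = (p)*(p + 3)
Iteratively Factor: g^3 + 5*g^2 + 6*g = (g + 3)*(g^2 + 2*g) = g*(g + 3)*(g + 2)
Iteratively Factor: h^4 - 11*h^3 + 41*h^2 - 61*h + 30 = (h - 1)*(h^3 - 10*h^2 + 31*h - 30) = (h - 3)*(h - 1)*(h^2 - 7*h + 10) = (h - 5)*(h - 3)*(h - 1)*(h - 2)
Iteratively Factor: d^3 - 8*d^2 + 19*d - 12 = (d - 4)*(d^2 - 4*d + 3) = (d - 4)*(d - 3)*(d - 1)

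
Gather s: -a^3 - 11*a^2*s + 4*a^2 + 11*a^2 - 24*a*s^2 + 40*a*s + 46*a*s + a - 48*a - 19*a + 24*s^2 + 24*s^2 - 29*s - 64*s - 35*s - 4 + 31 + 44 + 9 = -a^3 + 15*a^2 - 66*a + s^2*(48 - 24*a) + s*(-11*a^2 + 86*a - 128) + 80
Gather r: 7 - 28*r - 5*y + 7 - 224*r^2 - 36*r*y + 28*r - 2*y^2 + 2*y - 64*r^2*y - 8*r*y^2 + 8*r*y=r^2*(-64*y - 224) + r*(-8*y^2 - 28*y) - 2*y^2 - 3*y + 14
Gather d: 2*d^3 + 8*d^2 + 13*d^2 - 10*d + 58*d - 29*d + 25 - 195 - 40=2*d^3 + 21*d^2 + 19*d - 210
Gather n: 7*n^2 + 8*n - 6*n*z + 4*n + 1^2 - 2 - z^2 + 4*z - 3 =7*n^2 + n*(12 - 6*z) - z^2 + 4*z - 4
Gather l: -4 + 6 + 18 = 20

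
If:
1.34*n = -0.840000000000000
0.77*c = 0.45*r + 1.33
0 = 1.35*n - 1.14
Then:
No Solution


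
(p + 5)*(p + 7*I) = p^2 + 5*p + 7*I*p + 35*I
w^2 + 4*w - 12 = (w - 2)*(w + 6)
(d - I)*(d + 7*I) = d^2 + 6*I*d + 7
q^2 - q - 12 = (q - 4)*(q + 3)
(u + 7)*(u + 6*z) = u^2 + 6*u*z + 7*u + 42*z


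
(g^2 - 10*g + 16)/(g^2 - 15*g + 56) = (g - 2)/(g - 7)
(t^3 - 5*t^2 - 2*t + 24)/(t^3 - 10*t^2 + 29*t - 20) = (t^2 - t - 6)/(t^2 - 6*t + 5)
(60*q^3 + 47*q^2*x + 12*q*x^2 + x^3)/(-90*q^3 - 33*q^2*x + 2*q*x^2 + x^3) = (4*q + x)/(-6*q + x)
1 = 1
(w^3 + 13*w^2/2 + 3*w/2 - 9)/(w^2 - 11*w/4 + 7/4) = 2*(2*w^2 + 15*w + 18)/(4*w - 7)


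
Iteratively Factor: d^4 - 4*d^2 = (d)*(d^3 - 4*d) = d*(d + 2)*(d^2 - 2*d) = d^2*(d + 2)*(d - 2)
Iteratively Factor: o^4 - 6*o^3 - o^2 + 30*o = (o - 5)*(o^3 - o^2 - 6*o) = o*(o - 5)*(o^2 - o - 6) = o*(o - 5)*(o + 2)*(o - 3)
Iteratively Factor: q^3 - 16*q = (q)*(q^2 - 16) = q*(q - 4)*(q + 4)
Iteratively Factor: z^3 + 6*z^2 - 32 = (z - 2)*(z^2 + 8*z + 16) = (z - 2)*(z + 4)*(z + 4)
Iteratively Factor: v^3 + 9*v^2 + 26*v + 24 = (v + 3)*(v^2 + 6*v + 8) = (v + 3)*(v + 4)*(v + 2)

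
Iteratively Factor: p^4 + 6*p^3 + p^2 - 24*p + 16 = (p + 4)*(p^3 + 2*p^2 - 7*p + 4) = (p - 1)*(p + 4)*(p^2 + 3*p - 4) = (p - 1)^2*(p + 4)*(p + 4)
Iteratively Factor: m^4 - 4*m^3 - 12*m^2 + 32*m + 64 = (m - 4)*(m^3 - 12*m - 16) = (m - 4)*(m + 2)*(m^2 - 2*m - 8) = (m - 4)*(m + 2)^2*(m - 4)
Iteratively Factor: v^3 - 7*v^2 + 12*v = (v - 3)*(v^2 - 4*v) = v*(v - 3)*(v - 4)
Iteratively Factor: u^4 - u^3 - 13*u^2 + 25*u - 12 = (u + 4)*(u^3 - 5*u^2 + 7*u - 3) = (u - 1)*(u + 4)*(u^2 - 4*u + 3) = (u - 3)*(u - 1)*(u + 4)*(u - 1)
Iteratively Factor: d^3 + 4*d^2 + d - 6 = (d - 1)*(d^2 + 5*d + 6) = (d - 1)*(d + 3)*(d + 2)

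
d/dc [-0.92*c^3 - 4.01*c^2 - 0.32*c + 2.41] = -2.76*c^2 - 8.02*c - 0.32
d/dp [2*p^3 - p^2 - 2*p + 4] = 6*p^2 - 2*p - 2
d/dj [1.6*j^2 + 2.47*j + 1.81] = 3.2*j + 2.47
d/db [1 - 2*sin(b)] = -2*cos(b)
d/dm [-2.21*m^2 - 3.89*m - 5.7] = -4.42*m - 3.89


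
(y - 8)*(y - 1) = y^2 - 9*y + 8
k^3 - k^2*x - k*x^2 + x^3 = (-k + x)^2*(k + x)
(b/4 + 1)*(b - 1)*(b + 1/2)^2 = b^4/4 + b^3 - 3*b^2/16 - 13*b/16 - 1/4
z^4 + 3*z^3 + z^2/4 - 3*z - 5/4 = (z - 1)*(z + 1/2)*(z + 1)*(z + 5/2)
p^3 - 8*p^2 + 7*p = p*(p - 7)*(p - 1)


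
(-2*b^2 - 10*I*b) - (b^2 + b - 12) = -3*b^2 - b - 10*I*b + 12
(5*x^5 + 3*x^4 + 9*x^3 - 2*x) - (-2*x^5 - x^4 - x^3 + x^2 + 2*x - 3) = 7*x^5 + 4*x^4 + 10*x^3 - x^2 - 4*x + 3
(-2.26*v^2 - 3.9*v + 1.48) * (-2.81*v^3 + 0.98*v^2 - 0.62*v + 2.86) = 6.3506*v^5 + 8.7442*v^4 - 6.5796*v^3 - 2.5952*v^2 - 12.0716*v + 4.2328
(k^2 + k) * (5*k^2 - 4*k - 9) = 5*k^4 + k^3 - 13*k^2 - 9*k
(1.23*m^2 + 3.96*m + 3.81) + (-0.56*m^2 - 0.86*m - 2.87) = 0.67*m^2 + 3.1*m + 0.94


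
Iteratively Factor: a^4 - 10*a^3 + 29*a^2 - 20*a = (a - 5)*(a^3 - 5*a^2 + 4*a) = (a - 5)*(a - 1)*(a^2 - 4*a) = (a - 5)*(a - 4)*(a - 1)*(a)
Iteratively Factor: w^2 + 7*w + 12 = (w + 4)*(w + 3)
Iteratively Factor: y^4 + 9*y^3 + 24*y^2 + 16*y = (y + 1)*(y^3 + 8*y^2 + 16*y) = (y + 1)*(y + 4)*(y^2 + 4*y) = y*(y + 1)*(y + 4)*(y + 4)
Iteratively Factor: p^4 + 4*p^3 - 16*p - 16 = (p + 2)*(p^3 + 2*p^2 - 4*p - 8) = (p + 2)^2*(p^2 - 4) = (p - 2)*(p + 2)^2*(p + 2)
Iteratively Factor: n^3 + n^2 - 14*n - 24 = (n + 2)*(n^2 - n - 12) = (n - 4)*(n + 2)*(n + 3)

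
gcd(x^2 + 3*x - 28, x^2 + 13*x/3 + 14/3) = 1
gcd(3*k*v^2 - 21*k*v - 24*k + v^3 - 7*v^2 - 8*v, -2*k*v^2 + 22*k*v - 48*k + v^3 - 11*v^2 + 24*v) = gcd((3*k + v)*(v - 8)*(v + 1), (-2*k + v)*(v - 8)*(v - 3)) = v - 8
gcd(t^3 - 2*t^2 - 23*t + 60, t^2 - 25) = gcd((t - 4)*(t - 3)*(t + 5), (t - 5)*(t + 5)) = t + 5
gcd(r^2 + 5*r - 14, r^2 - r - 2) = r - 2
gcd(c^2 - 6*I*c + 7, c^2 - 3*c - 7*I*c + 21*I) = c - 7*I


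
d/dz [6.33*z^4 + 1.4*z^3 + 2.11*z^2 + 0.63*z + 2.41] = 25.32*z^3 + 4.2*z^2 + 4.22*z + 0.63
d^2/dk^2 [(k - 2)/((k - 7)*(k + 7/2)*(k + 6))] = 4*(12*k^5 - 18*k^4 + 47*k^3 + 4470*k^2 + 3612*k - 46256)/(8*k^9 + 60*k^8 - 942*k^7 - 8863*k^6 + 25221*k^5 + 423213*k^4 + 567665*k^3 - 6007302*k^2 - 23597028*k - 25412184)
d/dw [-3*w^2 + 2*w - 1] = 2 - 6*w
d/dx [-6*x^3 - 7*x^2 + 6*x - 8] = -18*x^2 - 14*x + 6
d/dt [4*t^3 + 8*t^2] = 4*t*(3*t + 4)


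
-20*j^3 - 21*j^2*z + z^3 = (-5*j + z)*(j + z)*(4*j + z)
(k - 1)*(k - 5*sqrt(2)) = k^2 - 5*sqrt(2)*k - k + 5*sqrt(2)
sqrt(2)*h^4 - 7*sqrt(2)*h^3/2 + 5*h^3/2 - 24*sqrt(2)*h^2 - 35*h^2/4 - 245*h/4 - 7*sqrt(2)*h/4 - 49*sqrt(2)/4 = (h - 7)*(h + 7/2)*(h + sqrt(2))*(sqrt(2)*h + 1/2)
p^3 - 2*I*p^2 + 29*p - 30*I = (p - 6*I)*(p - I)*(p + 5*I)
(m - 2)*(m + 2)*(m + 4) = m^3 + 4*m^2 - 4*m - 16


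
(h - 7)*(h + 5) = h^2 - 2*h - 35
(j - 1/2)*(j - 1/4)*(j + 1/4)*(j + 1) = j^4 + j^3/2 - 9*j^2/16 - j/32 + 1/32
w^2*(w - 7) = w^3 - 7*w^2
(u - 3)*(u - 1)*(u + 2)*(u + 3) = u^4 + u^3 - 11*u^2 - 9*u + 18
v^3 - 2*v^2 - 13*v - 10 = (v - 5)*(v + 1)*(v + 2)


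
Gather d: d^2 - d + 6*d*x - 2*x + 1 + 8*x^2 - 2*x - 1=d^2 + d*(6*x - 1) + 8*x^2 - 4*x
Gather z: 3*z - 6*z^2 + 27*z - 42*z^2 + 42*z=-48*z^2 + 72*z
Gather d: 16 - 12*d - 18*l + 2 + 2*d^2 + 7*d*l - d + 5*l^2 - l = 2*d^2 + d*(7*l - 13) + 5*l^2 - 19*l + 18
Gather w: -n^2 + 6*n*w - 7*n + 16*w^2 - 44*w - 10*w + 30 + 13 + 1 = -n^2 - 7*n + 16*w^2 + w*(6*n - 54) + 44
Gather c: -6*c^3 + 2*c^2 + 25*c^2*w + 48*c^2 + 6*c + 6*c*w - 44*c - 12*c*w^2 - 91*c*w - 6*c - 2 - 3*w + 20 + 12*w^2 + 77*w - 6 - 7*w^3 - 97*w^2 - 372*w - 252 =-6*c^3 + c^2*(25*w + 50) + c*(-12*w^2 - 85*w - 44) - 7*w^3 - 85*w^2 - 298*w - 240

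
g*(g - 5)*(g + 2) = g^3 - 3*g^2 - 10*g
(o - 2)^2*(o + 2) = o^3 - 2*o^2 - 4*o + 8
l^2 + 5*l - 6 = (l - 1)*(l + 6)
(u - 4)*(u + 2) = u^2 - 2*u - 8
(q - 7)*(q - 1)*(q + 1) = q^3 - 7*q^2 - q + 7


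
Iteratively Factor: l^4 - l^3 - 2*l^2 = (l - 2)*(l^3 + l^2) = l*(l - 2)*(l^2 + l) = l*(l - 2)*(l + 1)*(l)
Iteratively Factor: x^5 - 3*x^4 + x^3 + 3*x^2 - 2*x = (x + 1)*(x^4 - 4*x^3 + 5*x^2 - 2*x) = (x - 2)*(x + 1)*(x^3 - 2*x^2 + x) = (x - 2)*(x - 1)*(x + 1)*(x^2 - x) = (x - 2)*(x - 1)^2*(x + 1)*(x)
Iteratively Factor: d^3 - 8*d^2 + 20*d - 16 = (d - 2)*(d^2 - 6*d + 8) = (d - 2)^2*(d - 4)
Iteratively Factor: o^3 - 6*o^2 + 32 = (o - 4)*(o^2 - 2*o - 8) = (o - 4)^2*(o + 2)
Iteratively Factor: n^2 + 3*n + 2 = (n + 2)*(n + 1)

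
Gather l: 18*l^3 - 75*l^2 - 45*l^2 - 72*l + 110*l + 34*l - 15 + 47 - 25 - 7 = 18*l^3 - 120*l^2 + 72*l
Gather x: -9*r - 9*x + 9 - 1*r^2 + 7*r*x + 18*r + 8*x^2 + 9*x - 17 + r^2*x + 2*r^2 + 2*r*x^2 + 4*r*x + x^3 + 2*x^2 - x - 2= r^2 + 9*r + x^3 + x^2*(2*r + 10) + x*(r^2 + 11*r - 1) - 10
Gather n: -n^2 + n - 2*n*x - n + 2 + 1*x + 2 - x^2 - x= -n^2 - 2*n*x - x^2 + 4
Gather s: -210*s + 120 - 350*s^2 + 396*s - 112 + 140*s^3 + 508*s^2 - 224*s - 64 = 140*s^3 + 158*s^2 - 38*s - 56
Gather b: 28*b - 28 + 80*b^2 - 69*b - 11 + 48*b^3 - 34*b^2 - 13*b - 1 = 48*b^3 + 46*b^2 - 54*b - 40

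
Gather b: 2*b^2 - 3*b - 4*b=2*b^2 - 7*b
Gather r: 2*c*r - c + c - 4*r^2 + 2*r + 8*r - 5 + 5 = -4*r^2 + r*(2*c + 10)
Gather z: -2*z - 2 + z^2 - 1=z^2 - 2*z - 3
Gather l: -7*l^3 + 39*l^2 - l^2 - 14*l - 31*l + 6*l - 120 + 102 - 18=-7*l^3 + 38*l^2 - 39*l - 36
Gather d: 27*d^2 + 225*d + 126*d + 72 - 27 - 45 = 27*d^2 + 351*d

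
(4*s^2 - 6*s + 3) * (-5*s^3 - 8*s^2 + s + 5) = -20*s^5 - 2*s^4 + 37*s^3 - 10*s^2 - 27*s + 15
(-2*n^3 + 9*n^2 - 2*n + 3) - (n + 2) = -2*n^3 + 9*n^2 - 3*n + 1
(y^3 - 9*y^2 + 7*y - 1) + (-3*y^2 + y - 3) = y^3 - 12*y^2 + 8*y - 4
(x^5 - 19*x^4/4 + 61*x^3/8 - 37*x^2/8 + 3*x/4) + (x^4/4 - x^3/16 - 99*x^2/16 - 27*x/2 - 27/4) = x^5 - 9*x^4/2 + 121*x^3/16 - 173*x^2/16 - 51*x/4 - 27/4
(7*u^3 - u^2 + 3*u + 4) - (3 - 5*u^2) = 7*u^3 + 4*u^2 + 3*u + 1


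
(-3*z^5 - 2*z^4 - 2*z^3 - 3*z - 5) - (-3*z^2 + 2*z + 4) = -3*z^5 - 2*z^4 - 2*z^3 + 3*z^2 - 5*z - 9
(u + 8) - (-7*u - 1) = 8*u + 9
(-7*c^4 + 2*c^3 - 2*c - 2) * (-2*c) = 14*c^5 - 4*c^4 + 4*c^2 + 4*c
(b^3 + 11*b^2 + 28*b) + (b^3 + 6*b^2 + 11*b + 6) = 2*b^3 + 17*b^2 + 39*b + 6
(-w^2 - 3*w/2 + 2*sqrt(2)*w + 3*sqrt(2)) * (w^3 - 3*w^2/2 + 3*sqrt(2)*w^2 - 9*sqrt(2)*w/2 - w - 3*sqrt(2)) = -w^5 - sqrt(2)*w^4 + 61*w^3/4 + 3*w^2/2 + 13*sqrt(2)*w^2/4 - 39*w + 3*sqrt(2)*w/2 - 18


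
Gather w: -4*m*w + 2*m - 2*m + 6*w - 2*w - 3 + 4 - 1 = w*(4 - 4*m)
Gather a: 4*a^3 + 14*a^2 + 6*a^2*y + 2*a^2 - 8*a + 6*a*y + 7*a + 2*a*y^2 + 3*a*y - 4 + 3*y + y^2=4*a^3 + a^2*(6*y + 16) + a*(2*y^2 + 9*y - 1) + y^2 + 3*y - 4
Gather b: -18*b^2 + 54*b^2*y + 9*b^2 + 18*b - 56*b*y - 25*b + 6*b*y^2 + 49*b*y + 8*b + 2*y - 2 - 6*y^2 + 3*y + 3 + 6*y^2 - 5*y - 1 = b^2*(54*y - 9) + b*(6*y^2 - 7*y + 1)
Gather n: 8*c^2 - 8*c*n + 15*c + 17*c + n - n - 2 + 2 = 8*c^2 - 8*c*n + 32*c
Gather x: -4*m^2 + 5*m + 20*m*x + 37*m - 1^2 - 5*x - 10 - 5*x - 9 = -4*m^2 + 42*m + x*(20*m - 10) - 20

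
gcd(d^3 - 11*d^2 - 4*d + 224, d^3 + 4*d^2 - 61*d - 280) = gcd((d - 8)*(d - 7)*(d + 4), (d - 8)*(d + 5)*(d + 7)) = d - 8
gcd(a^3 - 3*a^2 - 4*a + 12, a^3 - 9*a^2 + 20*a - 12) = a - 2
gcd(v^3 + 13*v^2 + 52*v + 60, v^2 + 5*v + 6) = v + 2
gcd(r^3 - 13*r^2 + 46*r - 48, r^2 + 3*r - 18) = r - 3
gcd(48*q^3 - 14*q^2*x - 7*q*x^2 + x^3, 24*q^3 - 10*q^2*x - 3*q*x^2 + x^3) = -6*q^2 + q*x + x^2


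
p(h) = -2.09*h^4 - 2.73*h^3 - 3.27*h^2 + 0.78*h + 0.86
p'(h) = -8.36*h^3 - 8.19*h^2 - 6.54*h + 0.78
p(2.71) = -188.10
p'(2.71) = -243.48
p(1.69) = -37.39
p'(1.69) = -74.02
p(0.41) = 0.38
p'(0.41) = -3.85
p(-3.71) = -303.59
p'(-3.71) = 339.22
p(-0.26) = 0.47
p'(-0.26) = 2.07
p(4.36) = -1039.42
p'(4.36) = -876.32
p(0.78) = -2.59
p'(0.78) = -13.27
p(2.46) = -134.19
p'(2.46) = -189.33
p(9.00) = -15959.65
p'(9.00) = -6815.91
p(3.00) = -269.23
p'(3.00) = -318.27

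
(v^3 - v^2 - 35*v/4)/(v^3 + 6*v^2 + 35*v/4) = (2*v - 7)/(2*v + 7)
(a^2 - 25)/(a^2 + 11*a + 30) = (a - 5)/(a + 6)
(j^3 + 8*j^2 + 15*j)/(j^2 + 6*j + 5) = j*(j + 3)/(j + 1)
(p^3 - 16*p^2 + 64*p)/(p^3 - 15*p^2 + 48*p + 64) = p/(p + 1)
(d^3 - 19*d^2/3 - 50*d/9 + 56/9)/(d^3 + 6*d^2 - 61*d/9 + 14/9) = (3*d^2 - 17*d - 28)/(3*d^2 + 20*d - 7)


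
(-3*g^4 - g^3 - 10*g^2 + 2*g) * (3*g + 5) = -9*g^5 - 18*g^4 - 35*g^3 - 44*g^2 + 10*g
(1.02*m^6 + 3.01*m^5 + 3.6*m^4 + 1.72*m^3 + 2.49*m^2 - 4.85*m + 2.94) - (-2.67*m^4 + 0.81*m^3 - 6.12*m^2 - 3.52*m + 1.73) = 1.02*m^6 + 3.01*m^5 + 6.27*m^4 + 0.91*m^3 + 8.61*m^2 - 1.33*m + 1.21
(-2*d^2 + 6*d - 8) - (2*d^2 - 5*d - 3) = -4*d^2 + 11*d - 5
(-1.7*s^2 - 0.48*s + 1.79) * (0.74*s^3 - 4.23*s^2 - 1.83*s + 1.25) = -1.258*s^5 + 6.8358*s^4 + 6.466*s^3 - 8.8183*s^2 - 3.8757*s + 2.2375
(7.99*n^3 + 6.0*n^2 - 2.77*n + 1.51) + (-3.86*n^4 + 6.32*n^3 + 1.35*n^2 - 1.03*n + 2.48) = -3.86*n^4 + 14.31*n^3 + 7.35*n^2 - 3.8*n + 3.99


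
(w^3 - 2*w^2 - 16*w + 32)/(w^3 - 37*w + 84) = (w^2 + 2*w - 8)/(w^2 + 4*w - 21)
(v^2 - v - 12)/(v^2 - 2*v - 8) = (v + 3)/(v + 2)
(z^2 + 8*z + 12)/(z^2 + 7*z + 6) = (z + 2)/(z + 1)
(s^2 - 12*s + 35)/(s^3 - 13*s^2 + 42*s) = (s - 5)/(s*(s - 6))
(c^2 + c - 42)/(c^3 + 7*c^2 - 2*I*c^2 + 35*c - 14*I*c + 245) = (c - 6)/(c^2 - 2*I*c + 35)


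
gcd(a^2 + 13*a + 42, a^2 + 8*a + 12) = a + 6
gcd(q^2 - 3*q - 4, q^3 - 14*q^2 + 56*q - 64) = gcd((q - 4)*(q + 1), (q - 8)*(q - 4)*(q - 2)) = q - 4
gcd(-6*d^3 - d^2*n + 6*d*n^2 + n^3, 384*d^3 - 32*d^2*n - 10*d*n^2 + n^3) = 6*d + n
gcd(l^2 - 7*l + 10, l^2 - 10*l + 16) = l - 2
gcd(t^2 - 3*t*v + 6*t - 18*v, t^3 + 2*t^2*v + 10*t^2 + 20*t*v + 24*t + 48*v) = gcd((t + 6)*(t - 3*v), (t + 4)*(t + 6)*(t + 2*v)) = t + 6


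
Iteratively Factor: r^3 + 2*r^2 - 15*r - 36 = (r + 3)*(r^2 - r - 12) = (r - 4)*(r + 3)*(r + 3)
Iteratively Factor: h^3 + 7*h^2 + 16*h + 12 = (h + 3)*(h^2 + 4*h + 4) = (h + 2)*(h + 3)*(h + 2)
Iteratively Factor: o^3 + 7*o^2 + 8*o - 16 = (o + 4)*(o^2 + 3*o - 4) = (o - 1)*(o + 4)*(o + 4)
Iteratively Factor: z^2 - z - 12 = (z - 4)*(z + 3)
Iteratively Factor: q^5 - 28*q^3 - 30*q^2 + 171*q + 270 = (q + 2)*(q^4 - 2*q^3 - 24*q^2 + 18*q + 135) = (q - 3)*(q + 2)*(q^3 + q^2 - 21*q - 45) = (q - 5)*(q - 3)*(q + 2)*(q^2 + 6*q + 9) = (q - 5)*(q - 3)*(q + 2)*(q + 3)*(q + 3)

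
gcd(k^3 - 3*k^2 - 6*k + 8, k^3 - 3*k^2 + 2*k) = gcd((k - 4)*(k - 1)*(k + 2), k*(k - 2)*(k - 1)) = k - 1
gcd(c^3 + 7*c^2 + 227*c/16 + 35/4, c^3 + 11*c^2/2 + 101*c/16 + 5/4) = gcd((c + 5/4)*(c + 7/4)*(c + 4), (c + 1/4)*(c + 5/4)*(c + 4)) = c^2 + 21*c/4 + 5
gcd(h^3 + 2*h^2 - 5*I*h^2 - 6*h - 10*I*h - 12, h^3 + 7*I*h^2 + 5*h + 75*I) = h - 3*I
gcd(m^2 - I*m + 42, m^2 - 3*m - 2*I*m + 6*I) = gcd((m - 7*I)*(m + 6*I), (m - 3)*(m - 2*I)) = 1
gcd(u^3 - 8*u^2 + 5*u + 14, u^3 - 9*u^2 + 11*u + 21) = u^2 - 6*u - 7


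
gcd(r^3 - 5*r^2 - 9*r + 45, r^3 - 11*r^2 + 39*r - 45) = r^2 - 8*r + 15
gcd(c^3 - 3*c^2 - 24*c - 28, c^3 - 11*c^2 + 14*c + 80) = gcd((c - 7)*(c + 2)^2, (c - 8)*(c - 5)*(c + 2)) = c + 2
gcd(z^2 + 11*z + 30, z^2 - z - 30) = z + 5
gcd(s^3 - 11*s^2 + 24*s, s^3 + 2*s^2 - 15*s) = s^2 - 3*s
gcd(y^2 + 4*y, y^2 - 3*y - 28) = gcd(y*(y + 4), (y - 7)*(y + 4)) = y + 4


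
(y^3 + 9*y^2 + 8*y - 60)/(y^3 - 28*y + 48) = (y + 5)/(y - 4)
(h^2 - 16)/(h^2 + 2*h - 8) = (h - 4)/(h - 2)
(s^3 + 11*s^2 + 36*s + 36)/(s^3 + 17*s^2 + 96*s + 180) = (s^2 + 5*s + 6)/(s^2 + 11*s + 30)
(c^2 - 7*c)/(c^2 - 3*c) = (c - 7)/(c - 3)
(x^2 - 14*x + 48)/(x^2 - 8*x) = (x - 6)/x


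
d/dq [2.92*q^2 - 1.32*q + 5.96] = 5.84*q - 1.32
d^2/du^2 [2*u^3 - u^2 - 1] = 12*u - 2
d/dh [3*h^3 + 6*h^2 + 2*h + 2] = 9*h^2 + 12*h + 2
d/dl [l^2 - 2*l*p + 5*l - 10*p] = 2*l - 2*p + 5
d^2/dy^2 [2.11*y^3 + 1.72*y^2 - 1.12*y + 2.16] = 12.66*y + 3.44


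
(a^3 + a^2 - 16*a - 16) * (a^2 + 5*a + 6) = a^5 + 6*a^4 - 5*a^3 - 90*a^2 - 176*a - 96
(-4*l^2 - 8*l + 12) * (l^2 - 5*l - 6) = -4*l^4 + 12*l^3 + 76*l^2 - 12*l - 72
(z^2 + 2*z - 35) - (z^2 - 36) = 2*z + 1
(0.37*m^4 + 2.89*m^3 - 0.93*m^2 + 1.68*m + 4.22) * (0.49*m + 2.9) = 0.1813*m^5 + 2.4891*m^4 + 7.9253*m^3 - 1.8738*m^2 + 6.9398*m + 12.238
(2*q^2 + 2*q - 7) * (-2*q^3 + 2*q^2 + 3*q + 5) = -4*q^5 + 24*q^3 + 2*q^2 - 11*q - 35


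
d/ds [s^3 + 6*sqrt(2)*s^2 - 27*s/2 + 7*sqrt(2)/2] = 3*s^2 + 12*sqrt(2)*s - 27/2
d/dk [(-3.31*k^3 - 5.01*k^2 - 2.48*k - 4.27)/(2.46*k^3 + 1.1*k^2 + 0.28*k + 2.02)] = (3.5527136788005e-15*k^5 + 8.68360000000001*k^4 + 10.348*k^3 + 12.7792*k^2 - 10.8464*k - 3.814)/(6.0516*k^6 + 5.412*k^5 + 2.5876*k^4 + 10.5544*k^3 + 4.5224*k^2 + 1.1312*k + 4.0804)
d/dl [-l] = -1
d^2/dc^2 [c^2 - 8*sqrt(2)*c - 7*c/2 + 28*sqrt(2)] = 2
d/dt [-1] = 0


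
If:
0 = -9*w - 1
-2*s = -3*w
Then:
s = -1/6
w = -1/9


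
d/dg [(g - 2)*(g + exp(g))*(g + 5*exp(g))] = 6*g^2*exp(g) + 3*g^2 + 10*g*exp(2*g) - 4*g - 15*exp(2*g) - 12*exp(g)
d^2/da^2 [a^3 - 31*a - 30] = 6*a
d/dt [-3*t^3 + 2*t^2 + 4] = t*(4 - 9*t)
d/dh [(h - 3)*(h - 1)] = 2*h - 4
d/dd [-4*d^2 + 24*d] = 24 - 8*d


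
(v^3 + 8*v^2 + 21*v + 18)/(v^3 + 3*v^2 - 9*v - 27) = (v + 2)/(v - 3)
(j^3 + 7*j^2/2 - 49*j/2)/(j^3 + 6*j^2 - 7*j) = (j - 7/2)/(j - 1)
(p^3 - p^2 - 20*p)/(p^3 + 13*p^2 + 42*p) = (p^2 - p - 20)/(p^2 + 13*p + 42)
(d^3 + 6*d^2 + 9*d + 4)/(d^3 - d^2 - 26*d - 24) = (d + 1)/(d - 6)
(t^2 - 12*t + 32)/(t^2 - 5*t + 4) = (t - 8)/(t - 1)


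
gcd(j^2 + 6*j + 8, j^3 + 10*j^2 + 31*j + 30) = j + 2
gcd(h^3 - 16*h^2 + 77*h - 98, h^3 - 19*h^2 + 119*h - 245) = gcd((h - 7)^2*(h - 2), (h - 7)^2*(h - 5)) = h^2 - 14*h + 49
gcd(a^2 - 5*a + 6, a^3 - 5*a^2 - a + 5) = 1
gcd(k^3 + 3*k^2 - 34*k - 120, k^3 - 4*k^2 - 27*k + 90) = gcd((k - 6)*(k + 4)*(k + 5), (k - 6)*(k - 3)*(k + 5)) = k^2 - k - 30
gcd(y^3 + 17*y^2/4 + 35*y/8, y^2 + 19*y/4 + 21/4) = y + 7/4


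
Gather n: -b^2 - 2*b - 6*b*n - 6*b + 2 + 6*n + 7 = -b^2 - 8*b + n*(6 - 6*b) + 9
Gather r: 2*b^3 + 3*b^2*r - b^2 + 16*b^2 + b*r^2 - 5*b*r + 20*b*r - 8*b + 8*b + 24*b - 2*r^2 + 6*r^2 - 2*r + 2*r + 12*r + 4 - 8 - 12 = 2*b^3 + 15*b^2 + 24*b + r^2*(b + 4) + r*(3*b^2 + 15*b + 12) - 16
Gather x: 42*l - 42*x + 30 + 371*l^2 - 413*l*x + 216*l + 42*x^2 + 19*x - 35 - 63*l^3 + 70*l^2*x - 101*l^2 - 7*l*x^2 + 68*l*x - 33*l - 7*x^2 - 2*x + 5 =-63*l^3 + 270*l^2 + 225*l + x^2*(35 - 7*l) + x*(70*l^2 - 345*l - 25)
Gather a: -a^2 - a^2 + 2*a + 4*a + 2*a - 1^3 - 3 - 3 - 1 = -2*a^2 + 8*a - 8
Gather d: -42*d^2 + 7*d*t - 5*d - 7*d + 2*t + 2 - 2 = -42*d^2 + d*(7*t - 12) + 2*t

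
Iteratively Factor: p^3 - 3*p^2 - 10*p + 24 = (p - 2)*(p^2 - p - 12) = (p - 2)*(p + 3)*(p - 4)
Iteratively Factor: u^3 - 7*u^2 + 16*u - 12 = (u - 2)*(u^2 - 5*u + 6) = (u - 2)^2*(u - 3)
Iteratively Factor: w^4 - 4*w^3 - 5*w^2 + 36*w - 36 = (w - 2)*(w^3 - 2*w^2 - 9*w + 18) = (w - 2)^2*(w^2 - 9) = (w - 3)*(w - 2)^2*(w + 3)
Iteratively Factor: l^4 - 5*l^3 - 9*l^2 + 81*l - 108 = (l - 3)*(l^3 - 2*l^2 - 15*l + 36) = (l - 3)*(l + 4)*(l^2 - 6*l + 9) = (l - 3)^2*(l + 4)*(l - 3)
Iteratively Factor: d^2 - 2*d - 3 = (d - 3)*(d + 1)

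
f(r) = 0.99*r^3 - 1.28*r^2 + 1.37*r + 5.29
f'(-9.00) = 264.98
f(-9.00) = -832.43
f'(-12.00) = 459.77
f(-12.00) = -1906.19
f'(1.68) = 5.45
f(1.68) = 8.67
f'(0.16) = 1.04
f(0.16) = 5.48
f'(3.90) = 36.56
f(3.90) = 49.89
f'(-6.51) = 143.90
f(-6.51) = -331.01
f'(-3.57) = 48.36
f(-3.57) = -60.96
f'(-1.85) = 16.27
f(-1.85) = -7.89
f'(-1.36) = 10.34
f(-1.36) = -1.43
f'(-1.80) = 15.60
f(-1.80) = -7.10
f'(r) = 2.97*r^2 - 2.56*r + 1.37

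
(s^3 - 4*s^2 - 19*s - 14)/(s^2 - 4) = (s^2 - 6*s - 7)/(s - 2)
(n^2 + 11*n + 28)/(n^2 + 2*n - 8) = (n + 7)/(n - 2)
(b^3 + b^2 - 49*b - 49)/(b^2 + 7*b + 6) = (b^2 - 49)/(b + 6)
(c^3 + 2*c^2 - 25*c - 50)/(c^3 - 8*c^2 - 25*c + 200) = (c + 2)/(c - 8)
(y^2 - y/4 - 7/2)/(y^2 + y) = (4*y^2 - y - 14)/(4*y*(y + 1))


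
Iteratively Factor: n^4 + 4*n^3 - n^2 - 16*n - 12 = (n - 2)*(n^3 + 6*n^2 + 11*n + 6) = (n - 2)*(n + 3)*(n^2 + 3*n + 2) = (n - 2)*(n + 2)*(n + 3)*(n + 1)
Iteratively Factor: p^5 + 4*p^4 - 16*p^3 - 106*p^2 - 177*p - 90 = (p + 3)*(p^4 + p^3 - 19*p^2 - 49*p - 30) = (p - 5)*(p + 3)*(p^3 + 6*p^2 + 11*p + 6) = (p - 5)*(p + 3)^2*(p^2 + 3*p + 2) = (p - 5)*(p + 2)*(p + 3)^2*(p + 1)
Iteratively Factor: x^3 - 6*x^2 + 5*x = (x)*(x^2 - 6*x + 5) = x*(x - 1)*(x - 5)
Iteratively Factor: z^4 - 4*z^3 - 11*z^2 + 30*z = (z + 3)*(z^3 - 7*z^2 + 10*z) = (z - 5)*(z + 3)*(z^2 - 2*z) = (z - 5)*(z - 2)*(z + 3)*(z)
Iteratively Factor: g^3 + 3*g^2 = (g)*(g^2 + 3*g) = g*(g + 3)*(g)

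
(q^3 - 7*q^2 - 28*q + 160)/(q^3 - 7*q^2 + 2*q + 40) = (q^2 - 3*q - 40)/(q^2 - 3*q - 10)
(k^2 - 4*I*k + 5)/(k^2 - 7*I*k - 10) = (k + I)/(k - 2*I)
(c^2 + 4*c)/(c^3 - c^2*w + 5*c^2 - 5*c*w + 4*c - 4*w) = c/(c^2 - c*w + c - w)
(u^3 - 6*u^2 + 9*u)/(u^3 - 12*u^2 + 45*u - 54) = u/(u - 6)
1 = 1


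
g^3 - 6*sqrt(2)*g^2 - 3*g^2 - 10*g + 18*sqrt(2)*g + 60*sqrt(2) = (g - 5)*(g + 2)*(g - 6*sqrt(2))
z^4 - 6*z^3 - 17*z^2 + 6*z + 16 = (z - 8)*(z - 1)*(z + 1)*(z + 2)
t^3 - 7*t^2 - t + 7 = (t - 7)*(t - 1)*(t + 1)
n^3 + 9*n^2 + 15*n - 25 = (n - 1)*(n + 5)^2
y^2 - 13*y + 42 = (y - 7)*(y - 6)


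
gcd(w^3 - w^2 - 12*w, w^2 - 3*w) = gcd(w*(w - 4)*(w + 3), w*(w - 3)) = w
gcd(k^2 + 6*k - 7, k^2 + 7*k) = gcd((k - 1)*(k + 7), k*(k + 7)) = k + 7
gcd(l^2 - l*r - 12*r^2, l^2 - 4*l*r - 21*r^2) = l + 3*r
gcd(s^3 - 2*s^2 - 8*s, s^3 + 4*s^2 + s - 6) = s + 2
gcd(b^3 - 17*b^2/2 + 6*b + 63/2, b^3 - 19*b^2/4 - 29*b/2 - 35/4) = b - 7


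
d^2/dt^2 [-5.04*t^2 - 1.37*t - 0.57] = -10.0800000000000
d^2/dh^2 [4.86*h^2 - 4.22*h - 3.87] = 9.72000000000000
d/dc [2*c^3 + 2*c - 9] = 6*c^2 + 2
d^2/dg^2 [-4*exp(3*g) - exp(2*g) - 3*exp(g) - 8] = (-36*exp(2*g) - 4*exp(g) - 3)*exp(g)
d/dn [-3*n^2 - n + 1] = -6*n - 1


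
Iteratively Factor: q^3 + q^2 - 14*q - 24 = (q + 2)*(q^2 - q - 12) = (q - 4)*(q + 2)*(q + 3)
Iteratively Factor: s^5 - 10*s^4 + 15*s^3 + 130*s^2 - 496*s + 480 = (s - 5)*(s^4 - 5*s^3 - 10*s^2 + 80*s - 96) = (s - 5)*(s + 4)*(s^3 - 9*s^2 + 26*s - 24) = (s - 5)*(s - 3)*(s + 4)*(s^2 - 6*s + 8) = (s - 5)*(s - 4)*(s - 3)*(s + 4)*(s - 2)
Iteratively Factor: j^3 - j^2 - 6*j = (j + 2)*(j^2 - 3*j) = j*(j + 2)*(j - 3)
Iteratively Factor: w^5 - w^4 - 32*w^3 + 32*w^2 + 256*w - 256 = (w - 4)*(w^4 + 3*w^3 - 20*w^2 - 48*w + 64) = (w - 4)*(w + 4)*(w^3 - w^2 - 16*w + 16) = (w - 4)*(w - 1)*(w + 4)*(w^2 - 16) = (w - 4)^2*(w - 1)*(w + 4)*(w + 4)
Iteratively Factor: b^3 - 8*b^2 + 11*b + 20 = (b + 1)*(b^2 - 9*b + 20) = (b - 5)*(b + 1)*(b - 4)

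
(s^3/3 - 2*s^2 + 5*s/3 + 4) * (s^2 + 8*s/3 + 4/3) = s^5/3 - 10*s^4/9 - 29*s^3/9 + 52*s^2/9 + 116*s/9 + 16/3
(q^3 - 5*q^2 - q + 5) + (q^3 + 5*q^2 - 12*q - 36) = 2*q^3 - 13*q - 31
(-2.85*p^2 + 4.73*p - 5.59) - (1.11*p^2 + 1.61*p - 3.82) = -3.96*p^2 + 3.12*p - 1.77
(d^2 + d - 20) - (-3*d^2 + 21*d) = 4*d^2 - 20*d - 20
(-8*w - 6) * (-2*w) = 16*w^2 + 12*w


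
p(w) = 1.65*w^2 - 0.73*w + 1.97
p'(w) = 3.3*w - 0.73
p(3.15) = 16.04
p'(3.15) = 9.66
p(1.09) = 3.13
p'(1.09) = 2.87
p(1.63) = 5.16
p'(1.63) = 4.65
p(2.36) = 9.44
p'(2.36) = 7.06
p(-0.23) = 2.23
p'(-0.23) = -1.49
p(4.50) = 32.10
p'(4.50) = 14.12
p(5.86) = 54.35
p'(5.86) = 18.61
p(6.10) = 58.91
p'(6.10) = 19.40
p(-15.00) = 384.17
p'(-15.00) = -50.23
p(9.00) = 129.05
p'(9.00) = 28.97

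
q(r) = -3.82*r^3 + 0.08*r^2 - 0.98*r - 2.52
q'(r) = -11.46*r^2 + 0.16*r - 0.98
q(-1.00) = 2.36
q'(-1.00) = -12.60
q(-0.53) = -1.41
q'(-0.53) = -4.28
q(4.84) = -438.50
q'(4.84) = -268.66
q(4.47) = -346.48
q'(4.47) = -229.25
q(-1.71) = 18.49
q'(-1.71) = -34.76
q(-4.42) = 333.23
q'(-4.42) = -225.57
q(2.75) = -84.05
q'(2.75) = -87.21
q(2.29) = -50.22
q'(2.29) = -60.71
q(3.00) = -107.88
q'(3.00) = -103.64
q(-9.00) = 2797.56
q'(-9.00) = -930.68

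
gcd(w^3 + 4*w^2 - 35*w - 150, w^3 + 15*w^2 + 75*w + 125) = w^2 + 10*w + 25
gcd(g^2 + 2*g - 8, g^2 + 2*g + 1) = 1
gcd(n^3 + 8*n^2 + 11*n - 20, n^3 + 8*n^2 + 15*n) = n + 5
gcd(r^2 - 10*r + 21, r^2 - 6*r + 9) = r - 3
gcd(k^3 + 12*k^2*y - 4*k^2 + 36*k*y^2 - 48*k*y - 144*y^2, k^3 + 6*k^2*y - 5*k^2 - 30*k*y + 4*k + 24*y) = k^2 + 6*k*y - 4*k - 24*y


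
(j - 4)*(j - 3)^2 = j^3 - 10*j^2 + 33*j - 36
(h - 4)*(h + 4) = h^2 - 16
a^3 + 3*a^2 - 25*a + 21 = (a - 3)*(a - 1)*(a + 7)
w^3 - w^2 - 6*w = w*(w - 3)*(w + 2)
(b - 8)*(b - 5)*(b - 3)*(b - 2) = b^4 - 18*b^3 + 111*b^2 - 278*b + 240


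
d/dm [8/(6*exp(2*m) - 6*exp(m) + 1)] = (48 - 96*exp(m))*exp(m)/(6*exp(2*m) - 6*exp(m) + 1)^2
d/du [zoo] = 0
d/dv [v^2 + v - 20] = 2*v + 1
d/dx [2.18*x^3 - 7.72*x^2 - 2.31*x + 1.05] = 6.54*x^2 - 15.44*x - 2.31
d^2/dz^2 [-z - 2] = 0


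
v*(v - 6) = v^2 - 6*v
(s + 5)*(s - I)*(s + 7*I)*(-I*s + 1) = -I*s^4 + 7*s^3 - 5*I*s^3 + 35*s^2 - I*s^2 + 7*s - 5*I*s + 35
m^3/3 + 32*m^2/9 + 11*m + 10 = (m/3 + 1)*(m + 5/3)*(m + 6)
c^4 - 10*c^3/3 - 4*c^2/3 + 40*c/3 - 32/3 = (c - 2)^2*(c - 4/3)*(c + 2)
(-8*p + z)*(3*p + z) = -24*p^2 - 5*p*z + z^2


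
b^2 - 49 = (b - 7)*(b + 7)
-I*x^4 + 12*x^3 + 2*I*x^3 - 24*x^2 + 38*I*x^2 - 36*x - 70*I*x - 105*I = (x - 3)*(x + 5*I)*(x + 7*I)*(-I*x - I)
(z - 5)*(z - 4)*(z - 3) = z^3 - 12*z^2 + 47*z - 60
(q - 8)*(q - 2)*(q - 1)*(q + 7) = q^4 - 4*q^3 - 51*q^2 + 166*q - 112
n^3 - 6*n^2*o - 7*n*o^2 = n*(n - 7*o)*(n + o)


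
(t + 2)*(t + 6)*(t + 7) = t^3 + 15*t^2 + 68*t + 84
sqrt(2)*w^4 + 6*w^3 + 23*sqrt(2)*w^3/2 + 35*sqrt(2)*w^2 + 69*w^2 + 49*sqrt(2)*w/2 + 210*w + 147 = (w + 7/2)*(w + 7)*(w + 3*sqrt(2))*(sqrt(2)*w + sqrt(2))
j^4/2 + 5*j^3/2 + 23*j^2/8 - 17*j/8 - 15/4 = (j/2 + 1)*(j - 1)*(j + 3/2)*(j + 5/2)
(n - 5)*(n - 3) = n^2 - 8*n + 15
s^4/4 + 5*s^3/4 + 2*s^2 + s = s*(s/2 + 1)^2*(s + 1)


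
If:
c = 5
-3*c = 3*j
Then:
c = 5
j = -5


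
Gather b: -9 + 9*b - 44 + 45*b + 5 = 54*b - 48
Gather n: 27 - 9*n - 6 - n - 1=20 - 10*n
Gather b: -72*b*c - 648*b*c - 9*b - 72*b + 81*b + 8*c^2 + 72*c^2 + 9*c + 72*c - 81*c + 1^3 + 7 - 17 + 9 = -720*b*c + 80*c^2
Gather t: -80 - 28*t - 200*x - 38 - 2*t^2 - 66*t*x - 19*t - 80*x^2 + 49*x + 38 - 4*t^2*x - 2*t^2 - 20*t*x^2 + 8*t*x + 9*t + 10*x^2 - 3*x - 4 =t^2*(-4*x - 4) + t*(-20*x^2 - 58*x - 38) - 70*x^2 - 154*x - 84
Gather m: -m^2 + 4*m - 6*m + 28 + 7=-m^2 - 2*m + 35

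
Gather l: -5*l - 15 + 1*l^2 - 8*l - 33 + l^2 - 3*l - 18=2*l^2 - 16*l - 66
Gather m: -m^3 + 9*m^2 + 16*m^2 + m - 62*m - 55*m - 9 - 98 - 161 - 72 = -m^3 + 25*m^2 - 116*m - 340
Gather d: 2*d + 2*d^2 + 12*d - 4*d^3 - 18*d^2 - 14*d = -4*d^3 - 16*d^2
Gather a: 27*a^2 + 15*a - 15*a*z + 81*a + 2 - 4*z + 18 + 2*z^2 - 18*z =27*a^2 + a*(96 - 15*z) + 2*z^2 - 22*z + 20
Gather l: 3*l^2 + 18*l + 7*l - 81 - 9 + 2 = 3*l^2 + 25*l - 88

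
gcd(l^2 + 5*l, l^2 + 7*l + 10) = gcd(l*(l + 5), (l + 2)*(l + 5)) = l + 5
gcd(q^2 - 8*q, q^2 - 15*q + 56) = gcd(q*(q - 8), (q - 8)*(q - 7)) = q - 8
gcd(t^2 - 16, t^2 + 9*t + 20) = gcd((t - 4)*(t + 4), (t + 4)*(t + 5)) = t + 4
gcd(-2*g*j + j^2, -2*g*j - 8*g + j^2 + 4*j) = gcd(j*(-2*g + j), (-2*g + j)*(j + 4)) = 2*g - j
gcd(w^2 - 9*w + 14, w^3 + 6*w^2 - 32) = w - 2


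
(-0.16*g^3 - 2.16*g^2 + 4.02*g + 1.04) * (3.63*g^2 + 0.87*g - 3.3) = -0.5808*g^5 - 7.98*g^4 + 13.2414*g^3 + 14.4006*g^2 - 12.3612*g - 3.432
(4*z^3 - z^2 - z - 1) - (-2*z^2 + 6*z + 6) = 4*z^3 + z^2 - 7*z - 7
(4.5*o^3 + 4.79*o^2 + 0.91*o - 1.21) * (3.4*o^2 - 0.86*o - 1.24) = 15.3*o^5 + 12.416*o^4 - 6.6054*o^3 - 10.8362*o^2 - 0.0878000000000001*o + 1.5004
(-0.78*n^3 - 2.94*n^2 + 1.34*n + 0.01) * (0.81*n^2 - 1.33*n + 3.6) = -0.6318*n^5 - 1.344*n^4 + 2.1876*n^3 - 12.3581*n^2 + 4.8107*n + 0.036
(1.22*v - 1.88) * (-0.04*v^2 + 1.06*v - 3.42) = -0.0488*v^3 + 1.3684*v^2 - 6.1652*v + 6.4296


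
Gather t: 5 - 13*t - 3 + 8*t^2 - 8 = 8*t^2 - 13*t - 6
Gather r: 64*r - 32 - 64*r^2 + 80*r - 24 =-64*r^2 + 144*r - 56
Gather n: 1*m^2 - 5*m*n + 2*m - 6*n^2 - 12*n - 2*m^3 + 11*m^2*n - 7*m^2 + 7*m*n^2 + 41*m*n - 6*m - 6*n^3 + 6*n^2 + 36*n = -2*m^3 - 6*m^2 + 7*m*n^2 - 4*m - 6*n^3 + n*(11*m^2 + 36*m + 24)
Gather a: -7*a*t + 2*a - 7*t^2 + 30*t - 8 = a*(2 - 7*t) - 7*t^2 + 30*t - 8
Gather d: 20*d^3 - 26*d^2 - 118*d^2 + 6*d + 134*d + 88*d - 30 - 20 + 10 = 20*d^3 - 144*d^2 + 228*d - 40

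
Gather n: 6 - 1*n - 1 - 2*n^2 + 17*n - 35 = -2*n^2 + 16*n - 30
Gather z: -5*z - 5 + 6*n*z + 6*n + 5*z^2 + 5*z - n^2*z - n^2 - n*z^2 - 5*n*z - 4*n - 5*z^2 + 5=-n^2 - n*z^2 + 2*n + z*(-n^2 + n)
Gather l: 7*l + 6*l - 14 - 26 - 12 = 13*l - 52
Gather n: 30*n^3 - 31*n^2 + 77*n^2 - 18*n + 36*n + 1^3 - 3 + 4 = 30*n^3 + 46*n^2 + 18*n + 2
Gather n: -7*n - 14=-7*n - 14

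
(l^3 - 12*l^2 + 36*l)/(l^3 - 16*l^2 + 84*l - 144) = l/(l - 4)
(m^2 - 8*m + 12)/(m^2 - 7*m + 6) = (m - 2)/(m - 1)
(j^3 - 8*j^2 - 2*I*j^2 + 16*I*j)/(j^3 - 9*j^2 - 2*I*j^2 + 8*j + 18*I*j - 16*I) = j/(j - 1)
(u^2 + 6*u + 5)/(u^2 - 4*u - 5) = (u + 5)/(u - 5)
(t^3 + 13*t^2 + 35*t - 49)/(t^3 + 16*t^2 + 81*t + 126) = (t^2 + 6*t - 7)/(t^2 + 9*t + 18)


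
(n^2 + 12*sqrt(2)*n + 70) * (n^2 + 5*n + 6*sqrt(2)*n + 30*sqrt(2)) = n^4 + 5*n^3 + 18*sqrt(2)*n^3 + 90*sqrt(2)*n^2 + 214*n^2 + 420*sqrt(2)*n + 1070*n + 2100*sqrt(2)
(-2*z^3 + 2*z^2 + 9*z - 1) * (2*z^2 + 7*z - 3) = -4*z^5 - 10*z^4 + 38*z^3 + 55*z^2 - 34*z + 3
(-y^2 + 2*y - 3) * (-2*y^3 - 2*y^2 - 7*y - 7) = 2*y^5 - 2*y^4 + 9*y^3 - y^2 + 7*y + 21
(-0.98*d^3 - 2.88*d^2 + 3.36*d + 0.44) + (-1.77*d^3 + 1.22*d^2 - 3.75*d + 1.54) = -2.75*d^3 - 1.66*d^2 - 0.39*d + 1.98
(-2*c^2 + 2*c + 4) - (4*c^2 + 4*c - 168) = -6*c^2 - 2*c + 172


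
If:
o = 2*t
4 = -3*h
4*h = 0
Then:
No Solution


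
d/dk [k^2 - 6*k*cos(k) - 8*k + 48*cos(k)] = 6*k*sin(k) + 2*k - 48*sin(k) - 6*cos(k) - 8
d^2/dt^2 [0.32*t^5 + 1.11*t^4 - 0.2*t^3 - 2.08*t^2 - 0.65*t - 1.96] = 6.4*t^3 + 13.32*t^2 - 1.2*t - 4.16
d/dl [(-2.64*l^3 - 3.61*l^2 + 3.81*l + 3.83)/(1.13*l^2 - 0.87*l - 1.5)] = (-2.9832*l^4 + 4.5936*l^3 + 10.7154*l^2 + 2.1742*l - 2.3829)/(1.2769*l^4 - 1.9662*l^3 - 2.6331*l^2 + 2.61*l + 2.25)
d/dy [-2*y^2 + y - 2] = 1 - 4*y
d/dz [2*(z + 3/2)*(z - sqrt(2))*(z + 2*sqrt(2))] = 6*z^2 + 4*sqrt(2)*z + 6*z - 8 + 3*sqrt(2)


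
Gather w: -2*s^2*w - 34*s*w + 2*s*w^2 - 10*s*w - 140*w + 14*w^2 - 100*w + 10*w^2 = w^2*(2*s + 24) + w*(-2*s^2 - 44*s - 240)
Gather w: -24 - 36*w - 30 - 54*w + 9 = -90*w - 45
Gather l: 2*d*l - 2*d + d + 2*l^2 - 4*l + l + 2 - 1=-d + 2*l^2 + l*(2*d - 3) + 1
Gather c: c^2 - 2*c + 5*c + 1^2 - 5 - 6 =c^2 + 3*c - 10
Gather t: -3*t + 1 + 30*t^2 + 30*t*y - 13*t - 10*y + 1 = 30*t^2 + t*(30*y - 16) - 10*y + 2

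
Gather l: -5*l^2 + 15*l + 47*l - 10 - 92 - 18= -5*l^2 + 62*l - 120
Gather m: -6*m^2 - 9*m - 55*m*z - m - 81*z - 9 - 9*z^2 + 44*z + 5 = -6*m^2 + m*(-55*z - 10) - 9*z^2 - 37*z - 4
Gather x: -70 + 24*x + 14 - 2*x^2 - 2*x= -2*x^2 + 22*x - 56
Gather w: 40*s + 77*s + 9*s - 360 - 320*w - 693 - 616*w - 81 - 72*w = 126*s - 1008*w - 1134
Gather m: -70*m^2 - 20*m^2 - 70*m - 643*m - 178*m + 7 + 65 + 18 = -90*m^2 - 891*m + 90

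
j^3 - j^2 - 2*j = j*(j - 2)*(j + 1)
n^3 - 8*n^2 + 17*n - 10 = (n - 5)*(n - 2)*(n - 1)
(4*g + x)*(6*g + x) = 24*g^2 + 10*g*x + x^2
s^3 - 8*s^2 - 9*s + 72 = (s - 8)*(s - 3)*(s + 3)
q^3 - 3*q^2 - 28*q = q*(q - 7)*(q + 4)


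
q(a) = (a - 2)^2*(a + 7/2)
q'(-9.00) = 242.00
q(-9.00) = -665.50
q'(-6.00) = 104.00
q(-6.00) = -160.00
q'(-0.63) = -8.18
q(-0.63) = 19.85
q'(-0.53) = -8.63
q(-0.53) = 19.01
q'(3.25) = 18.44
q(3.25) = 10.55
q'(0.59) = -9.55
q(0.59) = 8.13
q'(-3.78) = 36.65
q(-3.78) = -9.35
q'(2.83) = 11.20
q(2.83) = 4.36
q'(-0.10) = -9.87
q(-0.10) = 14.99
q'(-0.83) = -7.10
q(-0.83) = 21.38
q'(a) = (a - 2)^2 + (a + 7/2)*(2*a - 4) = (a - 2)*(3*a + 5)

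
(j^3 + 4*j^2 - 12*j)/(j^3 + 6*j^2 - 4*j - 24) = j/(j + 2)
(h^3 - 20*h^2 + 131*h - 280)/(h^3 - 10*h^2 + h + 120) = (h - 7)/(h + 3)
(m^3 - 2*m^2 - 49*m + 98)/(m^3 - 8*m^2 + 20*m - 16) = (m^2 - 49)/(m^2 - 6*m + 8)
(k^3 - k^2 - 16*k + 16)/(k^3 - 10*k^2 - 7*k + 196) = (k^2 - 5*k + 4)/(k^2 - 14*k + 49)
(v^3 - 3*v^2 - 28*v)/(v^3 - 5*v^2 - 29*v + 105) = v*(v + 4)/(v^2 + 2*v - 15)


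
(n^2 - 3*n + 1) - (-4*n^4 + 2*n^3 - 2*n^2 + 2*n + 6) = 4*n^4 - 2*n^3 + 3*n^2 - 5*n - 5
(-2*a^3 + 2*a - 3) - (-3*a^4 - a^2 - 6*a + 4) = 3*a^4 - 2*a^3 + a^2 + 8*a - 7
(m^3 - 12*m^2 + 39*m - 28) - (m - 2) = m^3 - 12*m^2 + 38*m - 26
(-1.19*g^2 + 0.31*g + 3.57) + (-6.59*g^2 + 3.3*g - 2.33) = -7.78*g^2 + 3.61*g + 1.24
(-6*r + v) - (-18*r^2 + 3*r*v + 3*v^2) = 18*r^2 - 3*r*v - 6*r - 3*v^2 + v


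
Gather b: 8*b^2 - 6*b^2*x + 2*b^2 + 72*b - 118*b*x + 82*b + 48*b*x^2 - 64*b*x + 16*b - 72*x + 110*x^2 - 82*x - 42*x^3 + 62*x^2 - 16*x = b^2*(10 - 6*x) + b*(48*x^2 - 182*x + 170) - 42*x^3 + 172*x^2 - 170*x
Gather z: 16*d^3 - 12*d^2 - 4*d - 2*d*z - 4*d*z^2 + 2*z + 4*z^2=16*d^3 - 12*d^2 - 4*d + z^2*(4 - 4*d) + z*(2 - 2*d)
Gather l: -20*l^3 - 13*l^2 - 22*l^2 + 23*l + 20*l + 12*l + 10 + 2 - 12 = -20*l^3 - 35*l^2 + 55*l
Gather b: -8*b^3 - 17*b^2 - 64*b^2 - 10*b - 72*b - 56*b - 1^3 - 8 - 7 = -8*b^3 - 81*b^2 - 138*b - 16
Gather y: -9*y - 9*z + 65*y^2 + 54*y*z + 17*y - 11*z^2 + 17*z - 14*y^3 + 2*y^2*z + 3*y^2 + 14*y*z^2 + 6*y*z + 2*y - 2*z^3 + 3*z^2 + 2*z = -14*y^3 + y^2*(2*z + 68) + y*(14*z^2 + 60*z + 10) - 2*z^3 - 8*z^2 + 10*z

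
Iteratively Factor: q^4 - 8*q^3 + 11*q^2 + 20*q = (q - 5)*(q^3 - 3*q^2 - 4*q) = q*(q - 5)*(q^2 - 3*q - 4) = q*(q - 5)*(q + 1)*(q - 4)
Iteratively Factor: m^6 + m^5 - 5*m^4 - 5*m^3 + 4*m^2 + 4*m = (m - 2)*(m^5 + 3*m^4 + m^3 - 3*m^2 - 2*m) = (m - 2)*(m + 1)*(m^4 + 2*m^3 - m^2 - 2*m) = (m - 2)*(m + 1)*(m + 2)*(m^3 - m) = m*(m - 2)*(m + 1)*(m + 2)*(m^2 - 1) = m*(m - 2)*(m - 1)*(m + 1)*(m + 2)*(m + 1)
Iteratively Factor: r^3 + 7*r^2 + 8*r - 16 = (r - 1)*(r^2 + 8*r + 16) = (r - 1)*(r + 4)*(r + 4)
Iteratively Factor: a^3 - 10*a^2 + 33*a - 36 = (a - 3)*(a^2 - 7*a + 12) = (a - 4)*(a - 3)*(a - 3)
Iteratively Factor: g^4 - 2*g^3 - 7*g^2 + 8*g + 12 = (g - 2)*(g^3 - 7*g - 6) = (g - 3)*(g - 2)*(g^2 + 3*g + 2) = (g - 3)*(g - 2)*(g + 1)*(g + 2)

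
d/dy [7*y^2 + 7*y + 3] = 14*y + 7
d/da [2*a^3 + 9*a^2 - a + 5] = 6*a^2 + 18*a - 1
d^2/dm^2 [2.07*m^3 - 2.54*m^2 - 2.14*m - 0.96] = 12.42*m - 5.08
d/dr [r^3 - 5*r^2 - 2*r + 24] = 3*r^2 - 10*r - 2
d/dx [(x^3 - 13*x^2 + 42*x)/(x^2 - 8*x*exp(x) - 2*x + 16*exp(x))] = (2*x*(x^2 - 13*x + 42)*(4*x*exp(x) - x - 4*exp(x) + 1) + (3*x^2 - 26*x + 42)*(x^2 - 8*x*exp(x) - 2*x + 16*exp(x)))/(x^2 - 8*x*exp(x) - 2*x + 16*exp(x))^2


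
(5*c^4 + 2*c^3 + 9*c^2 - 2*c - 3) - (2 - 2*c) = 5*c^4 + 2*c^3 + 9*c^2 - 5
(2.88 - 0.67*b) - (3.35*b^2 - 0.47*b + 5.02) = -3.35*b^2 - 0.2*b - 2.14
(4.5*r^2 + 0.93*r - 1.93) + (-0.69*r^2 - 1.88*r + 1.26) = 3.81*r^2 - 0.95*r - 0.67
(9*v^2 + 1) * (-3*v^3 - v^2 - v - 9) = -27*v^5 - 9*v^4 - 12*v^3 - 82*v^2 - v - 9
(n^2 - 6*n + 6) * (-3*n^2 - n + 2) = -3*n^4 + 17*n^3 - 10*n^2 - 18*n + 12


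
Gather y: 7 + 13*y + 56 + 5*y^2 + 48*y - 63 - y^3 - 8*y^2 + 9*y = -y^3 - 3*y^2 + 70*y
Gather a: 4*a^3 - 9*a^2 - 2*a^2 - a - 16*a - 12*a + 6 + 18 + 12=4*a^3 - 11*a^2 - 29*a + 36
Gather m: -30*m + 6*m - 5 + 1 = -24*m - 4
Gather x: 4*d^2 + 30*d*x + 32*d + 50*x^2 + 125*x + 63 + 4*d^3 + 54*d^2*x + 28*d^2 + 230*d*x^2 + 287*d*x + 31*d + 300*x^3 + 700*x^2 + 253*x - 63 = 4*d^3 + 32*d^2 + 63*d + 300*x^3 + x^2*(230*d + 750) + x*(54*d^2 + 317*d + 378)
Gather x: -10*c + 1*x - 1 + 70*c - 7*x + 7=60*c - 6*x + 6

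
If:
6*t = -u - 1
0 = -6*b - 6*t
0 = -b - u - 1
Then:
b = 0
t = 0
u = -1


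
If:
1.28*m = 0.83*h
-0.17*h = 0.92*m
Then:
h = 0.00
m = 0.00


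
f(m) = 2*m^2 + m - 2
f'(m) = 4*m + 1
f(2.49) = 12.89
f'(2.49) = 10.96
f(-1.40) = 0.52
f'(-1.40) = -4.60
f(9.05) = 170.86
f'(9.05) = 37.20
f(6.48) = 88.46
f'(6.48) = 26.92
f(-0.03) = -2.03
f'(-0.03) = 0.88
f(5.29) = 59.26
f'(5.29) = 22.16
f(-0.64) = -1.82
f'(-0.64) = -1.56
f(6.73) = 95.32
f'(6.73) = 27.92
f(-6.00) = 64.00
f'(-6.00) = -23.00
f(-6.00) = 64.00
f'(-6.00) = -23.00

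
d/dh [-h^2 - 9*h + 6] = -2*h - 9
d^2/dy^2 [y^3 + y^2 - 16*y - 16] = 6*y + 2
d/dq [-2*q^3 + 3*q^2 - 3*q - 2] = -6*q^2 + 6*q - 3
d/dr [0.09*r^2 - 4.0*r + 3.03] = 0.18*r - 4.0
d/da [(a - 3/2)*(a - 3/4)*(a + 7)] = 3*a^2 + 19*a/2 - 117/8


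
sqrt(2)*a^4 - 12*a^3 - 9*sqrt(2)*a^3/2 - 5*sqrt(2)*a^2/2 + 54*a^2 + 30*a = a*(a - 5)*(a - 6*sqrt(2))*(sqrt(2)*a + sqrt(2)/2)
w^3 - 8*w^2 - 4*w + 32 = (w - 8)*(w - 2)*(w + 2)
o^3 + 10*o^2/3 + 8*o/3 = o*(o + 4/3)*(o + 2)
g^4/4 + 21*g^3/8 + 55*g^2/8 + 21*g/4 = g*(g/4 + 1/2)*(g + 3/2)*(g + 7)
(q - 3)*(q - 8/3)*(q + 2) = q^3 - 11*q^2/3 - 10*q/3 + 16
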